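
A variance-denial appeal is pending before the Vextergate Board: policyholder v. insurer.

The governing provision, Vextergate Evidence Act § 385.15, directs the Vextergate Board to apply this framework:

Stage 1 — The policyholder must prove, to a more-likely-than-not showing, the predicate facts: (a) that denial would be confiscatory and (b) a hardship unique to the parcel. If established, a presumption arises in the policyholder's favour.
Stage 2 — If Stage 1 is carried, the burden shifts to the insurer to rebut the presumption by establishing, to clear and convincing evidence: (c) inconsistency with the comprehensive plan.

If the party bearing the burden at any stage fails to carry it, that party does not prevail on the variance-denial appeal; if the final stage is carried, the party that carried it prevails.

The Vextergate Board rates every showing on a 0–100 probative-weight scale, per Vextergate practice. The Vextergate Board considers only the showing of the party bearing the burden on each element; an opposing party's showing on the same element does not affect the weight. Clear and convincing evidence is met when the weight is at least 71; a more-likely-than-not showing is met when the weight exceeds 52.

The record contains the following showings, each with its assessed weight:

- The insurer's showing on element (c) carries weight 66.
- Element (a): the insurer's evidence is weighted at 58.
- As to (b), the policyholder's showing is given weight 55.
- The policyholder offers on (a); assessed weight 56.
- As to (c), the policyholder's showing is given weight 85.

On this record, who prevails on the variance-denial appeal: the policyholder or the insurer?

policyholder

Stage 1 (policyholder, a more-likely-than-not showing, weight exceeds 52): (a) 56 (insurer's 58 disregarded) > 52 — meets; (b) 55 > 52 — meets.
  All elements met. The burden passes to the insurer.
Stage 2 (insurer, clear and convincing evidence, weight is at least 71): (c) 66 (policyholder's 85 disregarded) < 71 — fails.
  Stage 2 not carried; the insurer fails its burden.
So the policyholder prevails.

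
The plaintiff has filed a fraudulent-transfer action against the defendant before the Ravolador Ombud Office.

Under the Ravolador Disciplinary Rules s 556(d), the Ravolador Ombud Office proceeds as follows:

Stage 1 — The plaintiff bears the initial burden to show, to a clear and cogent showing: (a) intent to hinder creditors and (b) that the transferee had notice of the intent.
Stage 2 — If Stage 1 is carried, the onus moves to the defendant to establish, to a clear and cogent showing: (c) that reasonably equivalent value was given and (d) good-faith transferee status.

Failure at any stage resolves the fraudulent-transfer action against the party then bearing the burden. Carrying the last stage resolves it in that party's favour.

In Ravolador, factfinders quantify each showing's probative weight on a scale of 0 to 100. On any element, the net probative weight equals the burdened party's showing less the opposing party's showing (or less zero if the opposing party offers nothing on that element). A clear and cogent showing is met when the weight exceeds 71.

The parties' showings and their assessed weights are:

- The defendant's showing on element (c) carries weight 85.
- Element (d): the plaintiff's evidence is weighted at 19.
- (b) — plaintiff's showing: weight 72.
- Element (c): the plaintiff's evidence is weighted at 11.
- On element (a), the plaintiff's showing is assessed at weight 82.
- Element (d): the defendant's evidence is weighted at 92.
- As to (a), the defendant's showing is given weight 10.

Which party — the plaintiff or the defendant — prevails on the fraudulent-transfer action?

defendant

Stage 1 (plaintiff, a clear and cogent showing, weight exceeds 71): (a) net 82−10=72 > 71 — meets; (b) 72 > 71 — meets.
  Stage 1 carried; the burden shifts to the defendant.
Stage 2 (defendant, a clear and cogent showing, weight exceeds 71): (c) net 85−11=74 > 71 — meets; (d) net 92−19=73 > 71 — meets.
  All elements met at the final stage.
All stages carried — the defendant prevails.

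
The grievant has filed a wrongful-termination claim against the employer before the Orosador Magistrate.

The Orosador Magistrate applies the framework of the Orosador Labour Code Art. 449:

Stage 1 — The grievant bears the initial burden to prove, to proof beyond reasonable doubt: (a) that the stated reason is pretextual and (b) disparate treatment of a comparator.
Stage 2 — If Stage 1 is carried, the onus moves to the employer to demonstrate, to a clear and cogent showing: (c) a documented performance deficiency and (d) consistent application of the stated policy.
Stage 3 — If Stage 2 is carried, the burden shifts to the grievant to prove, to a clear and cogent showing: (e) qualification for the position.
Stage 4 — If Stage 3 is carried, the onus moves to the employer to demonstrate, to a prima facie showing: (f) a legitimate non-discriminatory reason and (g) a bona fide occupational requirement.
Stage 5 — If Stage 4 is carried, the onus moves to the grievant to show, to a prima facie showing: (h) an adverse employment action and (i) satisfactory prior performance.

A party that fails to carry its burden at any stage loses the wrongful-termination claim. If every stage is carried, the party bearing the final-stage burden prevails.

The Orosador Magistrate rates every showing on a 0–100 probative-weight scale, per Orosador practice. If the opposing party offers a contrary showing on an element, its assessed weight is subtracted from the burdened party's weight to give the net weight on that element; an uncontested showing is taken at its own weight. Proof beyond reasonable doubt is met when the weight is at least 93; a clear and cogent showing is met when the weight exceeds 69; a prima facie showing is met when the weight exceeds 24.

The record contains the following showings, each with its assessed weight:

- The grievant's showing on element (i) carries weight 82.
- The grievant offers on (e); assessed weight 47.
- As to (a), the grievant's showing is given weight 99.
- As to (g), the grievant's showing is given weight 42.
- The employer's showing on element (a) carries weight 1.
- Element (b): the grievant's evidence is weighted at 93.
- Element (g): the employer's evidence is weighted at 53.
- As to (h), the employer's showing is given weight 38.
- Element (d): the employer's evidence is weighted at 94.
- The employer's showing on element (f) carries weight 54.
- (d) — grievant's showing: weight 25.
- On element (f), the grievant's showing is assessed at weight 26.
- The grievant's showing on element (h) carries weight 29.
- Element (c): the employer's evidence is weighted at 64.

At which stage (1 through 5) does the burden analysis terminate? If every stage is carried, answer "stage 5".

stage 2

Stage 1 (grievant, proof beyond reasonable doubt, weight is at least 93): (a) net 99−1=98 ≥ 93 — meets; (b) 93 ≥ 93 — meets.
  Stage 1 is satisfied; the onus moves to the employer.
Stage 2 (employer, a clear and cogent showing, weight exceeds 69): (c) 64 ≤ 69 — fails; (d) net 94−25=69 ≤ 69 — fails.
  The employer does not carry Stage 2.
So the grievant prevails.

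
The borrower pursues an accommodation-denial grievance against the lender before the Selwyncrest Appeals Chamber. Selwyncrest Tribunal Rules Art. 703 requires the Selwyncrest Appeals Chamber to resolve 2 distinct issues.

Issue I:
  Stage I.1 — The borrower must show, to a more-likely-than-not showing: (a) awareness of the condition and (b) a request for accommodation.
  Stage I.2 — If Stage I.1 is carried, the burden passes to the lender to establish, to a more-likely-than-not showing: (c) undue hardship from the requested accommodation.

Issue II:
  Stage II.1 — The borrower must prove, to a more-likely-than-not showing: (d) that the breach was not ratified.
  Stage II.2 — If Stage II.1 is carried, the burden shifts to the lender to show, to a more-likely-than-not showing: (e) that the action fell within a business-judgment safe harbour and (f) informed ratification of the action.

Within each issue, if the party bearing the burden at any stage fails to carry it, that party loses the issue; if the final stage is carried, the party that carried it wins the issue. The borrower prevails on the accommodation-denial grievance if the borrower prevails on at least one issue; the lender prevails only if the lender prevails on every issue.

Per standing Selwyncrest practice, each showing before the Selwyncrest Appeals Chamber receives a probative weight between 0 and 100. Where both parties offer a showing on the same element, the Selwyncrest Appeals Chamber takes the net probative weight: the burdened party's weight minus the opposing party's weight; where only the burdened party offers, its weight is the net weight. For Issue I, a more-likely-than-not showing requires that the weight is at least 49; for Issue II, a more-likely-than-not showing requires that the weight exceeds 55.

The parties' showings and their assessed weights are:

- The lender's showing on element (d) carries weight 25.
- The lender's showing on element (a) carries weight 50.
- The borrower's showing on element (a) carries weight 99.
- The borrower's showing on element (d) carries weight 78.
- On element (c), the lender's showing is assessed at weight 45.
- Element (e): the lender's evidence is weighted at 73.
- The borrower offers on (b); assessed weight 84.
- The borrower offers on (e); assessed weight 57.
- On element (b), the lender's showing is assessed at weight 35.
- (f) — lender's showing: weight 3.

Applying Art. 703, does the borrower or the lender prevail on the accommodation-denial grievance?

borrower

— Issue I —
Stage I.1 (borrower, a more-likely-than-not showing, weight is at least 49): (a) net 99−50=49 ≥ 49 — meets; (b) net 84−35=49 ≥ 49 — meets.
  Stage I.1 is satisfied; the onus moves to the lender.
Stage I.2 (lender, a more-likely-than-not showing, weight is at least 49): (c) 45 < 49 — fails.
  Not every element is met, so the lender fails to carry Stage I.2.
The borrower prevails on this issue.
— Issue II —
At Stage II.1 the borrower must meet a more-likely-than-not showing (weight exceeds 55): on (d) the weight is 78 less the opposing 25 gives net 53, ≤ 55, so (d) does not meet the standard.
  Not every element is met, so the borrower fails to carry Stage II.1.
So the lender prevails on this issue.
Per-issue: Issue I → borrower; Issue II → lender. The borrower must prevail on at least one issue; overall, the borrower prevails.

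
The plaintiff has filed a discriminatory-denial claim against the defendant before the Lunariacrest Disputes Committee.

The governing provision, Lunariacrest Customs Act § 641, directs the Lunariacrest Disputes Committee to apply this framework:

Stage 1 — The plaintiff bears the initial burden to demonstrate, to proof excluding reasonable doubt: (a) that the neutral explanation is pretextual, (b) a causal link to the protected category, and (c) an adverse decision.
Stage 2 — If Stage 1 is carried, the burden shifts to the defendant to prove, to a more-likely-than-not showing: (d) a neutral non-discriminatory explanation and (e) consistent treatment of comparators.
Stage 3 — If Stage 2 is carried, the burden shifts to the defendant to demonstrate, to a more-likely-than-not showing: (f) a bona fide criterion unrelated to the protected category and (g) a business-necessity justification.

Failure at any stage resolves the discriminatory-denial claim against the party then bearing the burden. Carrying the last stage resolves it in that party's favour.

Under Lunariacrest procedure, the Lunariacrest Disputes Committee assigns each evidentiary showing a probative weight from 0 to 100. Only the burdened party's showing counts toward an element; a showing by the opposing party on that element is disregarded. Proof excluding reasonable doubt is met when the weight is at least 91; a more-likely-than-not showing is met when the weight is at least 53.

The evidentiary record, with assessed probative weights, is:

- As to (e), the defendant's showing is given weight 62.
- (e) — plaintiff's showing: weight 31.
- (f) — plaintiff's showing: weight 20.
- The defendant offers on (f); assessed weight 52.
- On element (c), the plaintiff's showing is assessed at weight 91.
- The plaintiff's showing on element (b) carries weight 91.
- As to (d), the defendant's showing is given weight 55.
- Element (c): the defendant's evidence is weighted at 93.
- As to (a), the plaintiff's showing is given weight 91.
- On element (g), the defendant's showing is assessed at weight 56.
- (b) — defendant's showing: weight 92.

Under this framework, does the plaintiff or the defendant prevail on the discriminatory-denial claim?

plaintiff

Stage 1 (plaintiff, proof excluding reasonable doubt, weight is at least 91): (a) 91 ≥ 91 — meets; (b) 91 (defendant's 92 disregarded) ≥ 91 — meets; (c) 91 (defendant's 93 disregarded) ≥ 91 — meets.
  Stage 1 carried; the burden shifts to the defendant.
Stage 2 (defendant, a more-likely-than-not showing, weight is at least 53): (d) 55 ≥ 53 — meets; (e) 62 (plaintiff's 31 disregarded) ≥ 53 — meets.
  Stage 2 is satisfied; the defendant continues to bear the burden.
Stage 3 (defendant, a more-likely-than-not showing, weight is at least 53): (f) 52 (plaintiff's 20 disregarded) < 53 — fails; (g) 56 ≥ 53 — meets.
  The defendant does not carry Stage 3.
So the plaintiff prevails.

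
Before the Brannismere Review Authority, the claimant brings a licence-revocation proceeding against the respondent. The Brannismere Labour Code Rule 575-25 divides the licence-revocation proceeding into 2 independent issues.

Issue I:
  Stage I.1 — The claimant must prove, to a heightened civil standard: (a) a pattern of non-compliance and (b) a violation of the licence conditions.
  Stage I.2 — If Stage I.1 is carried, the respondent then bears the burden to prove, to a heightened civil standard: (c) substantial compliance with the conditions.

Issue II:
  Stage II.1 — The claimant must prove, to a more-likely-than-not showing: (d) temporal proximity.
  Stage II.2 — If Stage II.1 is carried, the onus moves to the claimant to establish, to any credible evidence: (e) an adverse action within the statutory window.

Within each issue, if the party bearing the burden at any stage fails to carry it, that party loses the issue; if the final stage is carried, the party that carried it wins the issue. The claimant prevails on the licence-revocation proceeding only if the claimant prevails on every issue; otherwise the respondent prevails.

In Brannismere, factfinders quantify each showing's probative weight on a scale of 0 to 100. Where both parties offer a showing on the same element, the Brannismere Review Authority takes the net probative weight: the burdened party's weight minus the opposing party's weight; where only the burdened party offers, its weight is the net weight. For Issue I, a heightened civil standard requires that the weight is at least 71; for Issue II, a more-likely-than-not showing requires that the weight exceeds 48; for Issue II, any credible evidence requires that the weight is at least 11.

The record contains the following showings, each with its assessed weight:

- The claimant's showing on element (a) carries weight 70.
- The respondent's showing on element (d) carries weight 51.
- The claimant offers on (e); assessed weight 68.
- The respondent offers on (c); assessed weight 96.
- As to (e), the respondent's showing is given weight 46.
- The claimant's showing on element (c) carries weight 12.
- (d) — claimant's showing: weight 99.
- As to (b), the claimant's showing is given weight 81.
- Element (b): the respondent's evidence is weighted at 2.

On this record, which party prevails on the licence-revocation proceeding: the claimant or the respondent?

respondent

— Issue I —
Stage I.1 — burden on claimant; standard: a heightened civil standard (weight is at least 71).
    (a): 70 < 71 [not met]
    (b): 81 − 2 = 79 ≥ 71 [met]
  Not every element is met, so the claimant fails to carry Stage I.1.
So the respondent prevails on this issue.
— Issue II —
At Stage II.1 the claimant must meet a more-likely-than-not showing (weight exceeds 48): on (d) the weight is 99 less the opposing 51 gives net 48, which does not exceed 48, so (d) does not meet the standard.
  The claimant does not carry Stage II.1.
The analysis ends at Stage II.1; the respondent prevails on this issue.
Per-issue: Issue I → respondent; Issue II → respondent. The claimant must prevail on every issue; overall, the respondent prevails.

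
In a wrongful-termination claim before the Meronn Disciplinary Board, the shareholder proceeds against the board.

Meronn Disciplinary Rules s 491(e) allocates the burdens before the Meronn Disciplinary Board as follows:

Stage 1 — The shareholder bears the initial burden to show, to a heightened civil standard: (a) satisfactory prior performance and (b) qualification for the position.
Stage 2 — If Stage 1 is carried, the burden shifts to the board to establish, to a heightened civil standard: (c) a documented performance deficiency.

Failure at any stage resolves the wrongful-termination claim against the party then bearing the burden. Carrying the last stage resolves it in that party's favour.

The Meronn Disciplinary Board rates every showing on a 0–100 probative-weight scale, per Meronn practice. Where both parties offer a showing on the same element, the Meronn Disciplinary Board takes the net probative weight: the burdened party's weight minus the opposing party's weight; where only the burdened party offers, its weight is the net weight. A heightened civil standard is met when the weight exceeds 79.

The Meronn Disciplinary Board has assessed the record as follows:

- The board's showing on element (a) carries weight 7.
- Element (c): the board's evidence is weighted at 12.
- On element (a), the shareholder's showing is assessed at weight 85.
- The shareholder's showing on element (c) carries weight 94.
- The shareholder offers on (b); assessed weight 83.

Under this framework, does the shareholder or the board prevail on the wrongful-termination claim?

Stage 1 (shareholder, a heightened civil standard, weight exceeds 79): (a) net 85−7=78 ≤ 79 — fails; (b) 83 > 79 — meets.
  Stage 1 not carried; the shareholder fails its burden.
The board prevails.

board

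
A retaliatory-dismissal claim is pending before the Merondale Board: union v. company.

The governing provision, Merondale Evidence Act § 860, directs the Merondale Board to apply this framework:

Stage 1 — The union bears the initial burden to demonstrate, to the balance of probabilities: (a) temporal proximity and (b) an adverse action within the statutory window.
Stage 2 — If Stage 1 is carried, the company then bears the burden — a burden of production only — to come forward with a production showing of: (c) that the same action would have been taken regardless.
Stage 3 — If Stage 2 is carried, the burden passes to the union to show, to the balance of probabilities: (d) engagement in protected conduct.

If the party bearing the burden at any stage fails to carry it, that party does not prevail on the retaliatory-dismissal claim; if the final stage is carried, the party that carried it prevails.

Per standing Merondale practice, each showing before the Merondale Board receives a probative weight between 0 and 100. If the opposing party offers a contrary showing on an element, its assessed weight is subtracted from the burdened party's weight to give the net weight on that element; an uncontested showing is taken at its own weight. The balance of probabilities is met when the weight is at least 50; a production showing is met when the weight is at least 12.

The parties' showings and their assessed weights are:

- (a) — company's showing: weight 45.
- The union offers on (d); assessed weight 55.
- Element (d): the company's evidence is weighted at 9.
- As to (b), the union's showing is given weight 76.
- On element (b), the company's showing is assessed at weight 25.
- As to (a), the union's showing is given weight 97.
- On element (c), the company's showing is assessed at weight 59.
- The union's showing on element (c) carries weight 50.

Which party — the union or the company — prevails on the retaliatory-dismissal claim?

union

At Stage 1 the union must meet the balance of probabilities (weight is at least 50): on (a) the weight is 97 less the opposing 45 gives net 52, which does reach 50, so (a) meets the standard; on (b) the weight is 76 less the opposing 25 gives net 51, which does reach 50, so (b) meets the standard.
  Stage 1 carried; the burden shifts to the company.
At Stage 2 the company must meet a production showing (weight is at least 12): on (c) the weight is 59 less the opposing 50 gives net 9, which does not reach 12, so (c) does not meet the standard.
  Stage 2 not carried; the company fails its burden.
The analysis ends at Stage 2; the union prevails.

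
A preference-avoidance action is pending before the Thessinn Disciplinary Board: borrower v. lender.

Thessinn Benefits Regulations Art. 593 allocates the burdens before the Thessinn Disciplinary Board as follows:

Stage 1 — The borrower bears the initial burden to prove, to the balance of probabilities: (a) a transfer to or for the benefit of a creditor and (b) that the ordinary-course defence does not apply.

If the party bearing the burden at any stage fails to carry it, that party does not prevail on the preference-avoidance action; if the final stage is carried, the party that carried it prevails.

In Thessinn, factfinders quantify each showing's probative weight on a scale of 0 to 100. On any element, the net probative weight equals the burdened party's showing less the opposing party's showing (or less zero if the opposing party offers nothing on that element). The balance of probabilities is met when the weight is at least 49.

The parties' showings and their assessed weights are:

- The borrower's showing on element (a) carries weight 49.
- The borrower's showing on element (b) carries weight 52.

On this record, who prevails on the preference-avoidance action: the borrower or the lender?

borrower

At Stage 1 the borrower must meet the balance of probabilities (weight is at least 49): on (a) the weight is 49, which does reach 49, so (a) meets the standard; on (b) the weight is 52, ≥ 49, so (b) meets the standard.
  Stage 1 carried; the final stage is satisfied.
Every stage carried; the borrower prevails.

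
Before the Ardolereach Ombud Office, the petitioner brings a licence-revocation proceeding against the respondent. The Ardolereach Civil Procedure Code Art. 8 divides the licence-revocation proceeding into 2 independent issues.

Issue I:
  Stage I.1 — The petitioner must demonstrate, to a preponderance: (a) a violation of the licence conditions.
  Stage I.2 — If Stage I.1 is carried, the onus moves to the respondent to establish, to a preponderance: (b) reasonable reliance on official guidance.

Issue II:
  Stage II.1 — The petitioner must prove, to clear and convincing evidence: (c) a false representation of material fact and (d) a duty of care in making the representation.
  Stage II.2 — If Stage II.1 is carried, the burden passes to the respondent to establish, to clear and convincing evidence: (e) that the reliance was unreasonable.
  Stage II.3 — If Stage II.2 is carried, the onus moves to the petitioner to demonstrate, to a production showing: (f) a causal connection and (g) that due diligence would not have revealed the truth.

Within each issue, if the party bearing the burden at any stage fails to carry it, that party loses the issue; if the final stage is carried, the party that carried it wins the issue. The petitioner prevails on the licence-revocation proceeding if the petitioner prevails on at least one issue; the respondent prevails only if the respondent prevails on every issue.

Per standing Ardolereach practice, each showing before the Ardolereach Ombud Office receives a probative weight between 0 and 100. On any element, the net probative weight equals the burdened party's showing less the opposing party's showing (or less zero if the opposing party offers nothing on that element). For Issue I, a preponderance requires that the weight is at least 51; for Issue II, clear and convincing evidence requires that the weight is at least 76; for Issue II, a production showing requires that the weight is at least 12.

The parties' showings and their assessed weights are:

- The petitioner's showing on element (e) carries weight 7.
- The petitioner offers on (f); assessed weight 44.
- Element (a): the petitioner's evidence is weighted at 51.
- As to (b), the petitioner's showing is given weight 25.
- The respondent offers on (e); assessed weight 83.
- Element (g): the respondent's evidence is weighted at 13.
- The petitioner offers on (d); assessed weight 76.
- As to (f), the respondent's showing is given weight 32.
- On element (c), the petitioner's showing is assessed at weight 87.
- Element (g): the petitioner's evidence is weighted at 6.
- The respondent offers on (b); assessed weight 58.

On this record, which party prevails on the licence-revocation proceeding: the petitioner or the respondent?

petitioner

— Issue I —
At Stage I.1 the petitioner must meet a preponderance (weight is at least 51): on (a) the weight is 51, ≥ 51, so (a) meets the standard.
  All elements met. The burden passes to the respondent.
At Stage I.2 the respondent must meet a preponderance (weight is at least 51): on (b) the weight is 58 less the opposing 25 gives net 33, < 51, so (b) does not meet the standard.
  The respondent does not carry Stage I.2.
The analysis ends at Stage I.2; the petitioner prevails on this issue.
— Issue II —
Stage II.1 (petitioner, clear and convincing evidence, weight is at least 76): (c) 87 ≥ 76 — meets; (d) 76 ≥ 76 — meets.
  Stage II.1 is satisfied; the onus moves to the respondent.
Stage II.2 (respondent, clear and convincing evidence, weight is at least 76): (e) net 83−7=76 ≥ 76 — meets.
  All elements met. The burden passes to the petitioner.
Stage II.3 (petitioner, a production showing, weight is at least 12): (f) net 44−32=12 ≥ 12 — meets; (g) net 6−13=-7 < 12 — fails.
  Not every element is met, so the petitioner fails to carry Stage II.3.
The analysis ends at Stage II.3; the respondent prevails on this issue.
Per-issue: Issue I → petitioner; Issue II → respondent. The petitioner must prevail on at least one issue; overall, the petitioner prevails.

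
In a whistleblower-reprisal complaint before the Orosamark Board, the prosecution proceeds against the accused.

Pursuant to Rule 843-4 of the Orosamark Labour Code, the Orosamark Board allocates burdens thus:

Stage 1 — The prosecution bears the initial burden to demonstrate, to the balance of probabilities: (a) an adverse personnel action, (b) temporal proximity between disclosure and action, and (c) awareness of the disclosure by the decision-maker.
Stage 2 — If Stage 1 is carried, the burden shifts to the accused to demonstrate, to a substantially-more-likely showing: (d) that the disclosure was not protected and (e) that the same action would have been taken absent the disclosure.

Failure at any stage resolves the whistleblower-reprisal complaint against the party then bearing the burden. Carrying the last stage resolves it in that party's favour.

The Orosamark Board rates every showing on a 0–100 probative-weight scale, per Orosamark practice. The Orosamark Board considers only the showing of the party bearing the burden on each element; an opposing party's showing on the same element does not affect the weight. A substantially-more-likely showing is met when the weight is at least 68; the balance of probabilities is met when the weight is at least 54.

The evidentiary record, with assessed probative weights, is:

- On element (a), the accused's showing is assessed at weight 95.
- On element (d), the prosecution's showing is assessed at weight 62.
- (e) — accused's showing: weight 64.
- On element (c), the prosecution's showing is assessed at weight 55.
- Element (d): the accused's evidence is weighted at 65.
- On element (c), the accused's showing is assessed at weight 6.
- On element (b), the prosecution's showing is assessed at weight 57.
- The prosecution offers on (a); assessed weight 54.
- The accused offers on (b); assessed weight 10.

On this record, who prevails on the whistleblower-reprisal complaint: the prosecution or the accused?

Stage 1 — burden on prosecution; standard: the balance of probabilities (weight is at least 54).
    (a): 54 (accused's 95 disregarded) ≥ 54 [met]
    (b): 57 (accused's 10 disregarded) ≥ 54 [met]
    (c): 55 (accused's 6 disregarded) ≥ 54 [met]
  The prosecution carries Stage 1; the accused now bears the burden.
Stage 2 — burden on accused; standard: a substantially-more-likely showing (weight is at least 68).
    (d): 65 (prosecution's 62 disregarded) < 68 [not met]
    (e): 64 < 68 [not met]
  Not every element is met, so the accused fails to carry Stage 2.
The analysis ends at Stage 2; the prosecution prevails.

prosecution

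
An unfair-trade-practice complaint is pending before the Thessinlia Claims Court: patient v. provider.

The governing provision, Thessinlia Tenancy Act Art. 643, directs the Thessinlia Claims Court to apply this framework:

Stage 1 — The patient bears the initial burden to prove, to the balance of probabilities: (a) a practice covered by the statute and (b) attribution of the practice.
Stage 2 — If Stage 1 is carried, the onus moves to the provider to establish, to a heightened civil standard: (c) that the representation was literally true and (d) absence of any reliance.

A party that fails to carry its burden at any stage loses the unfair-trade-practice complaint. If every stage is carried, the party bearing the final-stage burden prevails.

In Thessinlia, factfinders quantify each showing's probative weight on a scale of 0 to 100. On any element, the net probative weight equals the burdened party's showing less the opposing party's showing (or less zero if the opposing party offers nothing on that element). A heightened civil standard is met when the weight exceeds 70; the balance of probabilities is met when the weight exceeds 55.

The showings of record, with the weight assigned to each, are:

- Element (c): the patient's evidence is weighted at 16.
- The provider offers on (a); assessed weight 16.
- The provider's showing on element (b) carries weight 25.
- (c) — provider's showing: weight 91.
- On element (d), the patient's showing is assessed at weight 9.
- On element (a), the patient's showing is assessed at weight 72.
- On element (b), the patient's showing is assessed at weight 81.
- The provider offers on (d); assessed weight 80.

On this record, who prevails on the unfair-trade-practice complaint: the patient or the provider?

Stage 1 (patient, the balance of probabilities, weight exceeds 55): (a) net 72−16=56 > 55 — meets; (b) net 81−25=56 > 55 — meets.
  All elements met. The burden passes to the provider.
Stage 2 (provider, a heightened civil standard, weight exceeds 70): (c) net 91−16=75 > 70 — meets; (d) net 80−9=71 > 70 — meets.
  All elements met at the final stage.
With every stage satisfied, the provider prevails.

provider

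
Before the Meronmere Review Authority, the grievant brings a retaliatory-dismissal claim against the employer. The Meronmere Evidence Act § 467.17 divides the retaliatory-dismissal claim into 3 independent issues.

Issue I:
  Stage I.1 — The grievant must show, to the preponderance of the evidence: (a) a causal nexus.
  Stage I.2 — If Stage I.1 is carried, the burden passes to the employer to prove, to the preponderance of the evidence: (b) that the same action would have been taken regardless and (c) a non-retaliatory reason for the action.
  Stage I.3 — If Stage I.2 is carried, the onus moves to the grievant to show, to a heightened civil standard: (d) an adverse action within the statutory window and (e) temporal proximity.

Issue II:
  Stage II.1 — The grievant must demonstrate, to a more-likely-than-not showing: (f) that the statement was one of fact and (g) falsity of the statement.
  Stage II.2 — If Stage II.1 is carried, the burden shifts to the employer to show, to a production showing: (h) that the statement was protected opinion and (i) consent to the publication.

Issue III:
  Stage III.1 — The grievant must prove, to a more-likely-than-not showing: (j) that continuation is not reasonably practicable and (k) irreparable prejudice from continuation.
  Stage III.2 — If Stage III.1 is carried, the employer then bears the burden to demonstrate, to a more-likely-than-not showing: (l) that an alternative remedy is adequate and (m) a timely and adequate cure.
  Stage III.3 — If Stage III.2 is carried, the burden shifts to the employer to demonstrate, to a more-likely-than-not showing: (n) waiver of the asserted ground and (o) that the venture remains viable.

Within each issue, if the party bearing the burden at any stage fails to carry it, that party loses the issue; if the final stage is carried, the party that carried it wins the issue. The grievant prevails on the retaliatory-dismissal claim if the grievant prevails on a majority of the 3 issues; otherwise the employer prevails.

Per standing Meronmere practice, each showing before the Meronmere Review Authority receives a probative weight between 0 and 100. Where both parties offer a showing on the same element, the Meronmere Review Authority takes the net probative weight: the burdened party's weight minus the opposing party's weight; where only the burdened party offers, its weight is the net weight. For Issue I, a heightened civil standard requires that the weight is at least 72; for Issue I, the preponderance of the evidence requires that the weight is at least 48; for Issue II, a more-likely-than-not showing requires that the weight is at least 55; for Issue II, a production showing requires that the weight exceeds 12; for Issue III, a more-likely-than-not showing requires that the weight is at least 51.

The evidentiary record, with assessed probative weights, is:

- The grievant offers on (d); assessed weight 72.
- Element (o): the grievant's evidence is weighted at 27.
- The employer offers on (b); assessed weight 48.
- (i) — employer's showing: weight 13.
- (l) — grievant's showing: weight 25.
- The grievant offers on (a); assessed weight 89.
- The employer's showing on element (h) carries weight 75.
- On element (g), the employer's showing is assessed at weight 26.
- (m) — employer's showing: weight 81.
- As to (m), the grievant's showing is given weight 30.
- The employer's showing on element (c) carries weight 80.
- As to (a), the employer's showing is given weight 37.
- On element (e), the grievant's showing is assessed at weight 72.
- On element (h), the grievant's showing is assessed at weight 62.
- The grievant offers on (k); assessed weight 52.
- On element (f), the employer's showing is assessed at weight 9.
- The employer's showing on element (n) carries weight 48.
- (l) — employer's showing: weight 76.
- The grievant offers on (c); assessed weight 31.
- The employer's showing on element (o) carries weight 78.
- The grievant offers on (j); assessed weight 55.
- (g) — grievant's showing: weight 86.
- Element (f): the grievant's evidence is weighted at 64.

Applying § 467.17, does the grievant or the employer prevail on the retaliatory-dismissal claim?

— Issue I —
Stage I.1 — burden on grievant; standard: the preponderance of the evidence (weight is at least 48).
    (a): 89 − 37 = 52 ≥ 48 [met]
  All elements met. The burden passes to the employer.
Stage I.2 — burden on employer; standard: the preponderance of the evidence (weight is at least 48).
    (b): 48 ≥ 48 [met]
    (c): 80 − 31 = 49 ≥ 48 [met]
  Stage I.2 is satisfied; the onus moves to the grievant.
Stage I.3 — burden on grievant; standard: a heightened civil standard (weight is at least 72).
    (d): 72 ≥ 72 [met]
    (e): 72 ≥ 72 [met]
  Stage I.3 carried; the final stage is satisfied.
With every stage satisfied, the grievant prevails on this issue.
— Issue II —
At Stage II.1 the grievant must meet a more-likely-than-not showing (weight is at least 55): on (f) the weight is 64 less the opposing 9 gives net 55, ≥ 55, so (f) meets the standard; on (g) the weight is 86 less the opposing 26 gives net 60, which does reach 55, so (g) meets the standard.
  Stage II.1 carried; the burden shifts to the employer.
At Stage II.2 the employer must meet a production showing (weight exceeds 12): on (h) the weight is 75 less the opposing 62 gives net 13, > 12, so (h) meets the standard; on (i) the weight is 13, > 12, so (i) meets the standard.
  All elements met at the final stage.
With every stage satisfied, the employer prevails on this issue.
— Issue III —
At Stage III.1 the grievant must meet a more-likely-than-not showing (weight is at least 51): on (j) the weight is 55, ≥ 51, so (j) meets the standard; on (k) the weight is 52, which does reach 51, so (k) meets the standard.
  All elements met. The burden passes to the employer.
At Stage III.2 the employer must meet a more-likely-than-not showing (weight is at least 51): on (l) the weight is 76 less the opposing 25 gives net 51, which does reach 51, so (l) meets the standard; on (m) the weight is 81 less the opposing 30 gives net 51, which does reach 51, so (m) meets the standard.
  Stage III.2 is satisfied; the employer continues to bear the burden.
At Stage III.3 the employer must meet a more-likely-than-not showing (weight is at least 51): on (n) the weight is 48, < 51, so (n) does not meet the standard; on (o) the weight is 78 less the opposing 27 gives net 51, ≥ 51, so (o) meets the standard.
  Stage III.3 not carried; the employer fails its burden.
The grievant prevails on this issue.
Per-issue: Issue I → grievant; Issue II → employer; Issue III → grievant. The grievant must prevail on a majority of issues; overall, the grievant prevails.

grievant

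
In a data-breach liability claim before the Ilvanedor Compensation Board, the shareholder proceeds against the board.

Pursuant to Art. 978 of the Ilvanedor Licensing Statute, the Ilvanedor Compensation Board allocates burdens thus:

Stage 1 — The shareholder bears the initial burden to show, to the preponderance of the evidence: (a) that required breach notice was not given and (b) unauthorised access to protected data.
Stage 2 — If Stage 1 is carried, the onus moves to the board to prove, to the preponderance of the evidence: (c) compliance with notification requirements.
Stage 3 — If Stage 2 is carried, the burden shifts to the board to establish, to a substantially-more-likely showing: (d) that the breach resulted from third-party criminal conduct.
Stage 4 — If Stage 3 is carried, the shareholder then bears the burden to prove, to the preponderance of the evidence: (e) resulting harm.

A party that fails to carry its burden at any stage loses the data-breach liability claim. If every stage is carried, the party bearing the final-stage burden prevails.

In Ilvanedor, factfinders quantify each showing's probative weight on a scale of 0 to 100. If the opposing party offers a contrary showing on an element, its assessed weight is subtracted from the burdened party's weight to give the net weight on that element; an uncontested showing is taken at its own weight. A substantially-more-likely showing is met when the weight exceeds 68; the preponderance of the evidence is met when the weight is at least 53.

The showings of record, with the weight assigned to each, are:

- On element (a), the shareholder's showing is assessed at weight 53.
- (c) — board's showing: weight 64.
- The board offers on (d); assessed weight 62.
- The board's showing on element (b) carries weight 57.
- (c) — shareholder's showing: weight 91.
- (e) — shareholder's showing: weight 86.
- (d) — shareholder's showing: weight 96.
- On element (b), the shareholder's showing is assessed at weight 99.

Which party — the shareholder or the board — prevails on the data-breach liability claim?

board

At Stage 1 the shareholder must meet the preponderance of the evidence (weight is at least 53): on (a) the weight is 53, which does reach 53, so (a) meets the standard; on (b) the weight is 99 less the opposing 57 gives net 42, which does not reach 53, so (b) does not meet the standard.
  The shareholder does not carry Stage 1.
The analysis ends at Stage 1; the board prevails.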